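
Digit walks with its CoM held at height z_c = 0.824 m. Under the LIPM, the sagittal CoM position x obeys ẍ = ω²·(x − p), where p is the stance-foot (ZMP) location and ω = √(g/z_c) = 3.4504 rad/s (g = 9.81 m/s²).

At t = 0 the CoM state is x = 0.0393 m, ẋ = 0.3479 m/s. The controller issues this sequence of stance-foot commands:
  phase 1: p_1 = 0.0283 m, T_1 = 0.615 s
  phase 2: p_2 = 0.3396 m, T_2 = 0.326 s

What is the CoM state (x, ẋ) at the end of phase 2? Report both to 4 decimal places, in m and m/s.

phase 1: p=0.0283, T=0.615, ωT=2.121996, cosh=4.233788, sinh=4.113995; start (x,ẋ)=(0.039300, 0.347900) → end (x,ẋ)=(0.489681, 1.629079)
phase 2: p=0.3396, T=0.326, ωT=1.124830, cosh=1.702201, sinh=1.377493; start (x,ẋ)=(0.489681, 1.629079) → end (x,ẋ)=(1.245441, 3.486342)

x = 1.2454, ẋ = 3.4863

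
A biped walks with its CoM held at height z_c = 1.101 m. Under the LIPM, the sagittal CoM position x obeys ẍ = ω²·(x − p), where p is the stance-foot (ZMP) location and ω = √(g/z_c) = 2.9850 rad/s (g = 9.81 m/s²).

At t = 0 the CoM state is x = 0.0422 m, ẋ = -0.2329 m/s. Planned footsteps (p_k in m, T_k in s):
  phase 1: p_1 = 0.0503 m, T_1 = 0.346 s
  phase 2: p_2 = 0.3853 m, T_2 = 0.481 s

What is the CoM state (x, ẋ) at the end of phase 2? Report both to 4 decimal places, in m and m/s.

x = -0.8640, ẋ = -3.5088

phase 1: p=0.0503, T=0.346, ωT=1.032810, cosh=1.582477, sinh=1.226471; start (x,ẋ)=(0.042200, -0.232900) → end (x,ẋ)=(-0.058212, -0.398213)
phase 2: p=0.3853, T=0.481, ωT=1.435785, cosh=2.220436, sinh=1.982507; start (x,ẋ)=(-0.058212, -0.398213) → end (x,ẋ)=(-0.863965, -3.508812)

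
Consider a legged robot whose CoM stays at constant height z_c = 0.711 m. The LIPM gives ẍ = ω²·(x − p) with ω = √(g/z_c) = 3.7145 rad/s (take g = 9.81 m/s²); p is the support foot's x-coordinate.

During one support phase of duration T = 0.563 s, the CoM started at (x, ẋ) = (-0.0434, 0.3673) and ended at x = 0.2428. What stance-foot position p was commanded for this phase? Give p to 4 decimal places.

ωT = 3.7145·0.563 = 2.091263; cosh(ωT) = 4.109334, sinh(ωT) = 3.985803
x(T) = p + (x₀−p)·cosh(ωT) + (ẋ₀/ω)·sinh(ωT) ⇒ p·(1 − cosh) = x(T) − x₀·cosh − (ẋ₀/ω)·sinh
numerator   = 0.2428 − (-0.0434)·4.109334 − (0.3673/3.7145)·3.985803 = 0.027018
denominator = 1 − 4.109334 = -3.109334
p = 0.027018 / -3.109334 = -0.0087

p = -0.0087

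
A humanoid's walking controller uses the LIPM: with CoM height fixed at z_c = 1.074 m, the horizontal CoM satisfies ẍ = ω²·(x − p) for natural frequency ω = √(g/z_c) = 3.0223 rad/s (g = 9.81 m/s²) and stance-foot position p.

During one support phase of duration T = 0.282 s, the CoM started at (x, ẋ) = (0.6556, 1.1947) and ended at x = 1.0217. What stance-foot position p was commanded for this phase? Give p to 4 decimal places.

ωT = 3.0223·0.282 = 0.852289; cosh(ωT) = 1.385723, sinh(ωT) = 0.959285
x(T) = p + (x₀−p)·cosh(ωT) + (ẋ₀/ω)·sinh(ωT) ⇒ p·(1 − cosh) = x(T) − x₀·cosh − (ẋ₀/ω)·sinh
numerator   = 1.0217 − (0.6556)·1.385723 − (1.1947/3.0223)·0.959285 = -0.265980
denominator = 1 − 1.385723 = -0.385723
p = -0.265980 / -0.385723 = 0.6896

p = 0.6896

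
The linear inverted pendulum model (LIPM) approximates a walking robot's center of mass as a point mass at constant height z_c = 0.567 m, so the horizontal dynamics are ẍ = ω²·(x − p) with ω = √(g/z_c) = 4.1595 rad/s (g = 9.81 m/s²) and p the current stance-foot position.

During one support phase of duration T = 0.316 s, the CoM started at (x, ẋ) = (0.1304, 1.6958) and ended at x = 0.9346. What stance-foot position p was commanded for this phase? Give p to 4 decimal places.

p = 0.0298

ωT = 4.1595·0.316 = 1.314402; cosh(ωT) = 1.995580, sinh(ωT) = 1.726945
x(T) = p + (x₀−p)·cosh(ωT) + (ẋ₀/ω)·sinh(ωT) ⇒ p·(1 − cosh) = x(T) − x₀·cosh − (ẋ₀/ω)·sinh
numerator   = 0.9346 − (0.1304)·1.995580 − (1.6958/4.1595)·1.726945 = -0.029687
denominator = 1 − 1.995580 = -0.995580
p = -0.029687 / -0.995580 = 0.0298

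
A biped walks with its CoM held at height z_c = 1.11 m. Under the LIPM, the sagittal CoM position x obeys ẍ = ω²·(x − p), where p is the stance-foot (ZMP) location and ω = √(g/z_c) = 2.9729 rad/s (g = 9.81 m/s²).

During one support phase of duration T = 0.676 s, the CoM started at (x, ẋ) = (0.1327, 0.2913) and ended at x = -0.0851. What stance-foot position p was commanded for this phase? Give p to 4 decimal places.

ωT = 2.9729·0.676 = 2.009680; cosh(ωT) = 3.797482, sinh(ωT) = 3.663450
x(T) = p + (x₀−p)·cosh(ωT) + (ẋ₀/ω)·sinh(ωT) ⇒ p·(1 − cosh) = x(T) − x₀·cosh − (ẋ₀/ω)·sinh
numerator   = -0.0851 − (0.1327)·3.797482 − (0.2913/2.9729)·3.663450 = -0.947990
denominator = 1 − 3.797482 = -2.797482
p = -0.947990 / -2.797482 = 0.3389

p = 0.3389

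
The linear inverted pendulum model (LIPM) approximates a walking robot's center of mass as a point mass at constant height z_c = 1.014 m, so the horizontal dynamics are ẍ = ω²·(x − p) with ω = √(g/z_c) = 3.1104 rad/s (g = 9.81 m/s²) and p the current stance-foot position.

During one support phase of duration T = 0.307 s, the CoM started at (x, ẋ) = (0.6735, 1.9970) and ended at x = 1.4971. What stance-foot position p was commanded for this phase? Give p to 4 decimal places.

p = 0.4436

ωT = 3.1104·0.307 = 0.954893; cosh(ωT) = 1.491623, sinh(ωT) = 1.106769
x(T) = p + (x₀−p)·cosh(ωT) + (ẋ₀/ω)·sinh(ωT) ⇒ p·(1 − cosh) = x(T) − x₀·cosh − (ẋ₀/ω)·sinh
numerator   = 1.4971 − (0.6735)·1.491623 − (1.9970/3.1104)·1.106769 = -0.218098
denominator = 1 − 1.491623 = -0.491623
p = -0.218098 / -0.491623 = 0.4436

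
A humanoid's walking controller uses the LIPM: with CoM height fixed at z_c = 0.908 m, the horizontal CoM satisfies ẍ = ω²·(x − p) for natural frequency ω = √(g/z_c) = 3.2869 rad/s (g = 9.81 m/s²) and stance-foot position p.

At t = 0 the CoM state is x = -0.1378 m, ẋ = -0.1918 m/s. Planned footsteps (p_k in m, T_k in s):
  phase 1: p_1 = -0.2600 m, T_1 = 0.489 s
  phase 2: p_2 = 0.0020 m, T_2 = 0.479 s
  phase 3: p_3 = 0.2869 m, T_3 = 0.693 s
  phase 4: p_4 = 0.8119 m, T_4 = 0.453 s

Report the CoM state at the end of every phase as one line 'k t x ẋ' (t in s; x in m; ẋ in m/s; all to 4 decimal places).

phase 1: p=-0.2600, T=0.489, ωT=1.607294, cosh=2.594861, sinh=2.394432; start (x,ẋ)=(-0.137800, -0.191800) → end (x,ẋ)=(-0.082630, 0.464051)
phase 2: p=0.0020, T=0.479, ωT=1.574425, cosh=2.517546, sinh=2.310419; start (x,ẋ)=(-0.082630, 0.464051) → end (x,ẋ)=(0.115130, 0.525580)
phase 3: p=0.2869, T=0.693, ωT=2.277822, cosh=4.928957, sinh=4.826450; start (x,ẋ)=(0.115130, 0.525580) → end (x,ẋ)=(0.212009, -0.134408)
phase 4: p=0.8119, T=0.453, ωT=1.488966, cosh=2.329057, sinh=2.103451; start (x,ẋ)=(0.212009, -0.134408) → end (x,ẋ)=(-0.671294, -4.460587)

1 0.4890 -0.0826 0.4641
2 0.9680 0.1151 0.5256
3 1.6610 0.2120 -0.1344
4 2.1140 -0.6713 -4.4606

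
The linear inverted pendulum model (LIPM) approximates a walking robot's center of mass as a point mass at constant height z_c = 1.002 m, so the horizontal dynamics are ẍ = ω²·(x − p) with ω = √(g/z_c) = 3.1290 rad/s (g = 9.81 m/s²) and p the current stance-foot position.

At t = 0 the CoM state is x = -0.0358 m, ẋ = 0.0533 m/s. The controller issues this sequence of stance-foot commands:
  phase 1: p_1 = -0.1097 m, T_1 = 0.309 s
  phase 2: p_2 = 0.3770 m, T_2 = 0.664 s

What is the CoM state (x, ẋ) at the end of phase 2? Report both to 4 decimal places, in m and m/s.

x = -0.6406, ẋ = -3.0020

phase 1: p=-0.1097, T=0.309, ωT=0.966861, cosh=1.504976, sinh=1.124701; start (x,ẋ)=(-0.035800, 0.053300) → end (x,ẋ)=(0.020676, 0.340283)
phase 2: p=0.3770, T=0.664, ωT=2.077656, cosh=4.055476, sinh=3.930253; start (x,ẋ)=(0.020676, 0.340283) → end (x,ẋ)=(-0.640642, -3.001975)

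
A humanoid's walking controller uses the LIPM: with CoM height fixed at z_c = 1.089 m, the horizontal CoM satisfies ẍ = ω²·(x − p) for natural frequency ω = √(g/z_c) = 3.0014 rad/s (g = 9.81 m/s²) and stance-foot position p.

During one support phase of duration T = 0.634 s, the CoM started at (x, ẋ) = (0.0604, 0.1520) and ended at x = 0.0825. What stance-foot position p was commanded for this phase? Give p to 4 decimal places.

p = 0.1197

ωT = 3.0014·0.634 = 1.902888; cosh(ωT) = 3.427183, sinh(ωT) = 3.278046
x(T) = p + (x₀−p)·cosh(ωT) + (ẋ₀/ω)·sinh(ωT) ⇒ p·(1 − cosh) = x(T) − x₀·cosh − (ẋ₀/ω)·sinh
numerator   = 0.0825 − (0.0604)·3.427183 − (0.1520/3.0014)·3.278046 = -0.290512
denominator = 1 − 3.427183 = -2.427183
p = -0.290512 / -2.427183 = 0.1197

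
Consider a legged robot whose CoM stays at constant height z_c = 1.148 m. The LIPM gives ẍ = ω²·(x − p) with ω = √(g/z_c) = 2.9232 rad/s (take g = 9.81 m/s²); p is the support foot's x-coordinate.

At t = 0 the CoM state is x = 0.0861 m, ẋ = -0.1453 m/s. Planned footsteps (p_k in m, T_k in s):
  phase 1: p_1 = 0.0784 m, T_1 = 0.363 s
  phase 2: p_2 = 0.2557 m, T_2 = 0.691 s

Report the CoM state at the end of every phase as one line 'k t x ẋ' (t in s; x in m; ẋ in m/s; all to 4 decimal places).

1 0.3630 0.0276 -0.2064
2 1.0540 -0.8804 -3.2601

phase 1: p=0.0784, T=0.363, ωT=1.061122, cosh=1.617839, sinh=1.271771; start (x,ẋ)=(0.086100, -0.145300) → end (x,ẋ)=(0.027643, -0.206446)
phase 2: p=0.2557, T=0.691, ωT=2.019931, cosh=3.835235, sinh=3.702571; start (x,ẋ)=(0.027643, -0.206446) → end (x,ẋ)=(-0.880440, -3.260112)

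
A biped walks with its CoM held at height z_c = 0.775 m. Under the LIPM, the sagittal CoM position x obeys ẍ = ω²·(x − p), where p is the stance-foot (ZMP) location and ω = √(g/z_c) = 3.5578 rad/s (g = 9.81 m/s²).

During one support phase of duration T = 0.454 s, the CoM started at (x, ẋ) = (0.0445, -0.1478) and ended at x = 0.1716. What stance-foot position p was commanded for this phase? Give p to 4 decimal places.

p = -0.0964

ωT = 3.5578·0.454 = 1.615241; cosh(ωT) = 2.613972, sinh(ωT) = 2.415129
x(T) = p + (x₀−p)·cosh(ωT) + (ẋ₀/ω)·sinh(ωT) ⇒ p·(1 − cosh) = x(T) − x₀·cosh − (ẋ₀/ω)·sinh
numerator   = 0.1716 − (0.0445)·2.613972 − (-0.1478/3.5578)·2.415129 = 0.155609
denominator = 1 − 2.613972 = -1.613972
p = 0.155609 / -1.613972 = -0.0964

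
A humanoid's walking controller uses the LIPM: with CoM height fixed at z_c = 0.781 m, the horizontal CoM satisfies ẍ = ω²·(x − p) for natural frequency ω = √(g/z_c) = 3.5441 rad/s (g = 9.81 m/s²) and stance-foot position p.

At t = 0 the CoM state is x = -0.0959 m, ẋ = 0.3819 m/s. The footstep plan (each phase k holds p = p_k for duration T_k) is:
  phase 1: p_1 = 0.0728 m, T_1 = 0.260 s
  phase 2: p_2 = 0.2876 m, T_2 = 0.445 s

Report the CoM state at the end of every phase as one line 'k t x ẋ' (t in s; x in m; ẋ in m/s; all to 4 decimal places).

1 0.2600 -0.0588 -0.0764
2 0.7050 -0.6366 -3.0376

phase 1: p=0.0728, T=0.260, ωT=0.921466, cosh=1.455453, sinh=1.057518; start (x,ẋ)=(-0.095900, 0.381900) → end (x,ẋ)=(-0.058780, -0.076442)
phase 2: p=0.2876, T=0.445, ωT=1.577125, cosh=2.523792, sinh=2.317224; start (x,ẋ)=(-0.058780, -0.076442) → end (x,ẋ)=(-0.636572, -3.037563)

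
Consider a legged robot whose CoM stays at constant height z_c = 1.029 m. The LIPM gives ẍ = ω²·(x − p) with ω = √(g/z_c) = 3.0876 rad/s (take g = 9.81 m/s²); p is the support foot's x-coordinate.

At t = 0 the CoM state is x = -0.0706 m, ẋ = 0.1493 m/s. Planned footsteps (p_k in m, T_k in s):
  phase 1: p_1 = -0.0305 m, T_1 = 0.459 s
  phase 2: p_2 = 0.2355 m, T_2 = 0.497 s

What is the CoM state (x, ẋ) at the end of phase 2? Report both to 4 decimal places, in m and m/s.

phase 1: p=-0.0305, T=0.459, ωT=1.417208, cosh=2.183989, sinh=1.941599; start (x,ẋ)=(-0.070600, 0.149300) → end (x,ẋ)=(-0.024192, 0.085675)
phase 2: p=0.2355, T=0.497, ωT=1.534537, cosh=2.427367, sinh=2.211811; start (x,ẋ)=(-0.024192, 0.085675) → end (x,ẋ)=(-0.333496, -1.565525)

x = -0.3335, ẋ = -1.5655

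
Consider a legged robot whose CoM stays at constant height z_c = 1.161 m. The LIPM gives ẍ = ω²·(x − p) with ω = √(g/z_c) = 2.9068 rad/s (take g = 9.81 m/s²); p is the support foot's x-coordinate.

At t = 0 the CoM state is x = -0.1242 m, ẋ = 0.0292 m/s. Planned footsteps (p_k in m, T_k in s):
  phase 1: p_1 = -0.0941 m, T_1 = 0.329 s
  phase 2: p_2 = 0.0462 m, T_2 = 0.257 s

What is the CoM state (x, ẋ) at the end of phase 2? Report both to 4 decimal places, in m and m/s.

x = -0.1938, ẋ = -0.4833

phase 1: p=-0.0941, T=0.329, ωT=0.956337, cosh=1.493223, sinh=1.108925; start (x,ẋ)=(-0.124200, 0.029200) → end (x,ẋ)=(-0.127906, -0.053423)
phase 2: p=0.0462, T=0.257, ωT=0.747048, cosh=1.292261, sinh=0.818498; start (x,ẋ)=(-0.127906, -0.053423) → end (x,ẋ)=(-0.193834, -0.483272)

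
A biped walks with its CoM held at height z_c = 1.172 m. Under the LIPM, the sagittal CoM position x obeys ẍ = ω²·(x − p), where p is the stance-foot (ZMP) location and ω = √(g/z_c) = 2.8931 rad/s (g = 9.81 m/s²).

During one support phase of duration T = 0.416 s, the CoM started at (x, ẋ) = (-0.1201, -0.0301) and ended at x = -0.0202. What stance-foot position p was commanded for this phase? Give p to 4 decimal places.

p = -0.2619

ωT = 2.8931·0.416 = 1.203530; cosh(ωT) = 1.815995, sinh(ωT) = 1.515862
x(T) = p + (x₀−p)·cosh(ωT) + (ẋ₀/ω)·sinh(ωT) ⇒ p·(1 − cosh) = x(T) − x₀·cosh − (ẋ₀/ω)·sinh
numerator   = -0.0202 − (-0.1201)·1.815995 − (-0.0301/2.8931)·1.515862 = 0.213672
denominator = 1 − 1.815995 = -0.815995
p = 0.213672 / -0.815995 = -0.2619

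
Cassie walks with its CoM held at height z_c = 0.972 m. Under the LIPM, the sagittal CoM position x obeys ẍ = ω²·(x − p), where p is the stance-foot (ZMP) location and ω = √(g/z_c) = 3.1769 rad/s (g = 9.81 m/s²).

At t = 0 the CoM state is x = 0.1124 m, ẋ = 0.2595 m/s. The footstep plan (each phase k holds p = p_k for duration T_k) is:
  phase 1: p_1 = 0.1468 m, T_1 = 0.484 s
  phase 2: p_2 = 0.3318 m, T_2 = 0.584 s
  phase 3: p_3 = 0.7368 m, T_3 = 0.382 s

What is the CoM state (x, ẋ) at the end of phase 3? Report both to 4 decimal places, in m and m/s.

x = 0.3672, ẋ = -0.7610

phase 1: p=0.1468, T=0.484, ωT=1.537620, cosh=2.434196, sinh=2.219304; start (x,ẋ)=(0.112400, 0.259500) → end (x,ẋ)=(0.244344, 0.389136)
phase 2: p=0.3318, T=0.584, ωT=1.855310, cosh=3.275041, sinh=3.118636; start (x,ẋ)=(0.244344, 0.389136) → end (x,ẋ)=(0.427378, 0.407959)
phase 3: p=0.7368, T=0.382, ωT=1.213576, cosh=1.831315, sinh=1.534182; start (x,ẋ)=(0.427378, 0.407959) → end (x,ẋ)=(0.367161, -0.761007)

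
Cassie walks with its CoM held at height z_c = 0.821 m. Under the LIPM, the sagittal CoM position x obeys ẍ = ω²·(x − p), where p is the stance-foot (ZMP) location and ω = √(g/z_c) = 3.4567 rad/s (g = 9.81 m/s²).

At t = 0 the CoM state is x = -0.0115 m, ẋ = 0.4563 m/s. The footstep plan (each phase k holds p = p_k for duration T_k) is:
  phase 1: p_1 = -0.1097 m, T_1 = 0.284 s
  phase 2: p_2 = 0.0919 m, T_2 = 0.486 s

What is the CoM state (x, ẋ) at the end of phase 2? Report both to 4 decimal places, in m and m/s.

phase 1: p=-0.1097, T=0.284, ωT=0.981703, cosh=1.521835, sinh=1.147162; start (x,ẋ)=(-0.011500, 0.456300) → end (x,ẋ)=(0.191175, 1.083815)
phase 2: p=0.0919, T=0.486, ωT=1.679956, cosh=2.775852, sinh=2.589469; start (x,ẋ)=(0.191175, 1.083815) → end (x,ẋ)=(1.179375, 3.897120)

x = 1.1794, ẋ = 3.8971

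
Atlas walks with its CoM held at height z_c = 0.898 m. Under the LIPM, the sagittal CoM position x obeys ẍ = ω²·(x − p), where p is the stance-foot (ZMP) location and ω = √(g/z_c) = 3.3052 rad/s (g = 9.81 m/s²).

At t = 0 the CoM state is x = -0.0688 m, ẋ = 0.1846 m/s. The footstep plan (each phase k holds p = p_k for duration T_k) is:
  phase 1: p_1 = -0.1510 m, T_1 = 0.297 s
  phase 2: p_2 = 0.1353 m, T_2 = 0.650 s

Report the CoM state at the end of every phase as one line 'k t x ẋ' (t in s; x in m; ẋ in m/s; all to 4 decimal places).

1 0.2970 0.0382 0.5926
2 0.9470 0.4712 1.2167

phase 1: p=-0.1510, T=0.297, ωT=0.981644, cosh=1.521768, sinh=1.147073; start (x,ẋ)=(-0.068800, 0.184600) → end (x,ẋ)=(0.038155, 0.592564)
phase 2: p=0.1353, T=0.650, ωT=2.148380, cosh=4.343818, sinh=4.227145; start (x,ẋ)=(0.038155, 0.592564) → end (x,ẋ)=(0.471172, 1.216721)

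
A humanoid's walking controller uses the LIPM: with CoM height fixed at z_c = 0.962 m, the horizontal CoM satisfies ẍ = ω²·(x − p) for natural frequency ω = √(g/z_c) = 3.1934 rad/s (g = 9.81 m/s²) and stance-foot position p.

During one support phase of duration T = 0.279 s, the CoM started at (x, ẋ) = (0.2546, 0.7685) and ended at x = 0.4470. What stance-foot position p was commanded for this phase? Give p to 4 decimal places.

p = 0.3762

ωT = 3.1934·0.279 = 0.890959; cosh(ωT) = 1.423864, sinh(ωT) = 1.013601
x(T) = p + (x₀−p)·cosh(ωT) + (ẋ₀/ω)·sinh(ωT) ⇒ p·(1 − cosh) = x(T) − x₀·cosh − (ẋ₀/ω)·sinh
numerator   = 0.4470 − (0.2546)·1.423864 − (0.7685/3.1934)·1.013601 = -0.159442
denominator = 1 − 1.423864 = -0.423864
p = -0.159442 / -0.423864 = 0.3762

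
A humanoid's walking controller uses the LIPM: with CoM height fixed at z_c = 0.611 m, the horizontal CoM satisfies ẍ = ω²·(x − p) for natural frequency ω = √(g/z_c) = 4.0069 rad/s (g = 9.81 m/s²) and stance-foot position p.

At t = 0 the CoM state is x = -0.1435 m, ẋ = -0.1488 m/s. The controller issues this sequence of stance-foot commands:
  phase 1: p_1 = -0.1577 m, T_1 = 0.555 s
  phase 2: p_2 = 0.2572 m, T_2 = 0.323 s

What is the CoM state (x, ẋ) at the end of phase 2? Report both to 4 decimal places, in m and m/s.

x = -0.9424, ẋ = -4.3571

phase 1: p=-0.1577, T=0.555, ωT=2.223830, cosh=4.675426, sinh=4.567232; start (x,ẋ)=(-0.143500, -0.148800) → end (x,ẋ)=(-0.260917, -0.435837)
phase 2: p=0.2572, T=0.323, ωT=1.294229, cosh=1.961145, sinh=1.687036; start (x,ẋ)=(-0.260917, -0.435837) → end (x,ẋ)=(-0.942405, -4.357102)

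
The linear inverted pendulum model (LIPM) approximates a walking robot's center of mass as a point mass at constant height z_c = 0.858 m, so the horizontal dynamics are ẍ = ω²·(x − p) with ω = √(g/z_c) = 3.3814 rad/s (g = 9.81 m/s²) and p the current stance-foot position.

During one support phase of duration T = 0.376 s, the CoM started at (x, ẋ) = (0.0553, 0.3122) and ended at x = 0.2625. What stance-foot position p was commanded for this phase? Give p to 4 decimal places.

p = -0.0049

ωT = 3.3814·0.376 = 1.271406; cosh(ωT) = 1.923151, sinh(ωT) = 1.642714
x(T) = p + (x₀−p)·cosh(ωT) + (ẋ₀/ω)·sinh(ωT) ⇒ p·(1 − cosh) = x(T) − x₀·cosh − (ẋ₀/ω)·sinh
numerator   = 0.2625 − (0.0553)·1.923151 − (0.3122/3.3814)·1.642714 = 0.004480
denominator = 1 − 1.923151 = -0.923151
p = 0.004480 / -0.923151 = -0.0049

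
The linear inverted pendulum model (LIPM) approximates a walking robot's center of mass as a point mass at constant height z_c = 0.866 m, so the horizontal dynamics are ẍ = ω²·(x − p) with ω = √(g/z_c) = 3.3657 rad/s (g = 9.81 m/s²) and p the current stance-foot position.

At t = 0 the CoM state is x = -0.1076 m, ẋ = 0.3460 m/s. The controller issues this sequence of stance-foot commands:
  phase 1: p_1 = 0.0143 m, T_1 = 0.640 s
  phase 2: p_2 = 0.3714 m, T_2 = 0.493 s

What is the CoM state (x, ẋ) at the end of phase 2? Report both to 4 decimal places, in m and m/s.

x = -1.0360, ẋ = -4.4916

phase 1: p=0.0143, T=0.640, ωT=2.154048, cosh=4.367847, sinh=4.251833; start (x,ẋ)=(-0.107600, 0.346000) → end (x,ẋ)=(-0.081044, -0.233162)
phase 2: p=0.3714, T=0.493, ωT=1.659290, cosh=2.722926, sinh=2.532652; start (x,ẋ)=(-0.081044, -0.233162) → end (x,ẋ)=(-1.036025, -4.491587)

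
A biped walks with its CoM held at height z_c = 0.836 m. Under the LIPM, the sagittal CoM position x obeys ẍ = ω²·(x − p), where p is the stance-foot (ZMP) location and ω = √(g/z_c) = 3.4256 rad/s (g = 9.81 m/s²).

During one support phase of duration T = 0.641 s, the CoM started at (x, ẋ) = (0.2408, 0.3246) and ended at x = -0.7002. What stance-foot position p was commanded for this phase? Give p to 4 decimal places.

p = 0.6244

ωT = 3.4256·0.641 = 2.195810; cosh(ωT) = 4.549271, sinh(ωT) = 4.438003
x(T) = p + (x₀−p)·cosh(ωT) + (ẋ₀/ω)·sinh(ωT) ⇒ p·(1 − cosh) = x(T) − x₀·cosh − (ẋ₀/ω)·sinh
numerator   = -0.7002 − (0.2408)·4.549271 − (0.3246/3.4256)·4.438003 = -2.216197
denominator = 1 − 4.549271 = -3.549271
p = -2.216197 / -3.549271 = 0.6244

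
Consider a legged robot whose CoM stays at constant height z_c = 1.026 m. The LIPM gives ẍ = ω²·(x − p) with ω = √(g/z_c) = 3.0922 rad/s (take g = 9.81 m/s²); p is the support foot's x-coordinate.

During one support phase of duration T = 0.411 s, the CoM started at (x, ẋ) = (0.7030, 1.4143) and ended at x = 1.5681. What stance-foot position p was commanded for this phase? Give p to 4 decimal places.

ωT = 3.0922·0.411 = 1.270894; cosh(ωT) = 1.922309, sinh(ωT) = 1.641729
x(T) = p + (x₀−p)·cosh(ωT) + (ẋ₀/ω)·sinh(ωT) ⇒ p·(1 − cosh) = x(T) − x₀·cosh − (ẋ₀/ω)·sinh
numerator   = 1.5681 − (0.7030)·1.922309 − (1.4143/3.0922)·1.641729 = -0.534172
denominator = 1 − 1.922309 = -0.922309
p = -0.534172 / -0.922309 = 0.5792

p = 0.5792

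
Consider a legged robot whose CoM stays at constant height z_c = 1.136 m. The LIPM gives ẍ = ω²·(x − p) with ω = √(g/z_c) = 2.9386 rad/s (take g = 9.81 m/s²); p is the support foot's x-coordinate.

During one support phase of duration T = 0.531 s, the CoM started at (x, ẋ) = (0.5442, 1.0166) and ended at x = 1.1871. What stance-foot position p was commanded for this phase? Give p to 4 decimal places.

ωT = 2.9386·0.531 = 1.560397; cosh(ωT) = 2.485381, sinh(ωT) = 2.275328
x(T) = p + (x₀−p)·cosh(ωT) + (ẋ₀/ω)·sinh(ωT) ⇒ p·(1 − cosh) = x(T) − x₀·cosh − (ẋ₀/ω)·sinh
numerator   = 1.1871 − (0.5442)·2.485381 − (1.0166/2.9386)·2.275328 = -0.952587
denominator = 1 − 2.485381 = -1.485381
p = -0.952587 / -1.485381 = 0.6413

p = 0.6413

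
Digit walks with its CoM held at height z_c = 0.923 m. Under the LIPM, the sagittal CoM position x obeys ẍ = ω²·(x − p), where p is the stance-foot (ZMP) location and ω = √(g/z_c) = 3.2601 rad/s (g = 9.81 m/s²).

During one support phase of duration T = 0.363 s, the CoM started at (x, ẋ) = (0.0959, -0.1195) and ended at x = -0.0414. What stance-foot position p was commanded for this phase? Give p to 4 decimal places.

p = 0.2016

ωT = 3.2601·0.363 = 1.183416; cosh(ωT) = 1.785871, sinh(ωT) = 1.479640
x(T) = p + (x₀−p)·cosh(ωT) + (ẋ₀/ω)·sinh(ωT) ⇒ p·(1 − cosh) = x(T) − x₀·cosh − (ẋ₀/ω)·sinh
numerator   = -0.0414 − (0.0959)·1.785871 − (-0.1195/3.2601)·1.479640 = -0.158428
denominator = 1 − 1.785871 = -0.785871
p = -0.158428 / -0.785871 = 0.2016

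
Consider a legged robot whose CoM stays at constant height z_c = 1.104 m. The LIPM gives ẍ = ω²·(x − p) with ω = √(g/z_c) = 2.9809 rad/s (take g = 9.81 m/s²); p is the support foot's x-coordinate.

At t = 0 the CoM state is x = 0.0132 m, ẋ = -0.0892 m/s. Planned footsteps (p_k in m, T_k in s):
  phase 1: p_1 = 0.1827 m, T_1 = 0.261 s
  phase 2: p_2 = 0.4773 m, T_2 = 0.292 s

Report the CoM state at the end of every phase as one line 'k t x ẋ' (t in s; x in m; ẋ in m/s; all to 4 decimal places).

1 0.2610 -0.0664 -0.5516
2 0.5530 -0.4679 -2.3699

phase 1: p=0.1827, T=0.261, ωT=0.778015, cosh=1.318232, sinh=0.858915; start (x,ẋ)=(0.013200, -0.089200) → end (x,ẋ)=(-0.066442, -0.551564)
phase 2: p=0.4773, T=0.292, ωT=0.870423, cosh=1.403347, sinh=0.984573; start (x,ẋ)=(-0.066442, -0.551564) → end (x,ẋ)=(-0.467937, -2.369872)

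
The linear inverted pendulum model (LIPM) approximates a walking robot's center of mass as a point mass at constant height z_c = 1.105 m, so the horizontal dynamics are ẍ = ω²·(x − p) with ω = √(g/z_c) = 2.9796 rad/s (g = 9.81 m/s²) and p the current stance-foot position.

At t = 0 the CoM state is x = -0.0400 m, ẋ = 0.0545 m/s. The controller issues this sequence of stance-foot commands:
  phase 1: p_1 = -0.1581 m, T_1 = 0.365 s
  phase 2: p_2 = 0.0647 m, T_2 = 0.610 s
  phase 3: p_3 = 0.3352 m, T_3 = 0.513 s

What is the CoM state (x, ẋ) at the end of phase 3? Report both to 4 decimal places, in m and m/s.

phase 1: p=-0.1581, T=0.365, ωT=1.087554, cosh=1.652024, sinh=1.314984; start (x,ẋ)=(-0.040000, 0.054500) → end (x,ẋ)=(0.061056, 0.552766)
phase 2: p=0.0647, T=0.610, ωT=1.817556, cosh=3.159608, sinh=2.997185; start (x,ẋ)=(0.061056, 0.552766) → end (x,ẋ)=(0.609216, 1.713985)
phase 3: p=0.3352, T=0.513, ωT=1.528535, cosh=2.414134, sinh=2.197281; start (x,ẋ)=(0.609216, 1.713985) → end (x,ẋ)=(2.260676, 5.931780)

x = 2.2607, ẋ = 5.9318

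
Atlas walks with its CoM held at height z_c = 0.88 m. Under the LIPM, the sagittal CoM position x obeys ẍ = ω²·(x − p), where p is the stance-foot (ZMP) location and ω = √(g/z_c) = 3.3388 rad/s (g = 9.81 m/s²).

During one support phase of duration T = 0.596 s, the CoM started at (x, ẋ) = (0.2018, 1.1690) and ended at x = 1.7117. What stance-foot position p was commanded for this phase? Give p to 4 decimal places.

p = 0.1089

ωT = 3.3388·0.596 = 1.989925; cosh(ωT) = 3.725845, sinh(ωT) = 3.589139
x(T) = p + (x₀−p)·cosh(ωT) + (ẋ₀/ω)·sinh(ωT) ⇒ p·(1 − cosh) = x(T) − x₀·cosh − (ẋ₀/ω)·sinh
numerator   = 1.7117 − (0.2018)·3.725845 − (1.1690/3.3388)·3.589139 = -0.296826
denominator = 1 − 3.725845 = -2.725845
p = -0.296826 / -2.725845 = 0.1089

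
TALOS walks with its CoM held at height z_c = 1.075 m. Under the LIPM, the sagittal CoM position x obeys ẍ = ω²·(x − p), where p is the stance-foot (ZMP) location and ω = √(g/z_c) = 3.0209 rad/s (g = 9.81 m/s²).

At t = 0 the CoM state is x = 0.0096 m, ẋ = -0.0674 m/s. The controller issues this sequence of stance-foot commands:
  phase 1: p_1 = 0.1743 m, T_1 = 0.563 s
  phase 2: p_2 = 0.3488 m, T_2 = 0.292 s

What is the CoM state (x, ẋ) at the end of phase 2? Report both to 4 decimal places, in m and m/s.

x = -1.1410, ẋ = -4.2500

phase 1: p=0.1743, T=0.563, ωT=1.700767, cosh=2.830345, sinh=2.647801; start (x,ẋ)=(0.009600, -0.067400) → end (x,ẋ)=(-0.350933, -1.508158)
phase 2: p=0.3488, T=0.292, ωT=0.882103, cosh=1.414943, sinh=1.001032; start (x,ẋ)=(-0.350933, -1.508158) → end (x,ẋ)=(-1.141039, -4.249963)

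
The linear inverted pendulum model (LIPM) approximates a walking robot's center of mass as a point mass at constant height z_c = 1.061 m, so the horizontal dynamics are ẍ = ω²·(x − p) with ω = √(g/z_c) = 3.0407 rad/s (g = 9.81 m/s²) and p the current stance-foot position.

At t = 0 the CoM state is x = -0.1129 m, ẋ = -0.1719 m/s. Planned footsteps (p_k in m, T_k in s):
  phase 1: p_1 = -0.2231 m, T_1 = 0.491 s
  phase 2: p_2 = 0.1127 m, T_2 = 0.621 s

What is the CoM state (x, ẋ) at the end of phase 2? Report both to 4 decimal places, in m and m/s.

phase 1: p=-0.2231, T=0.491, ωT=1.492984, cosh=2.337528, sinh=2.112827; start (x,ẋ)=(-0.112900, -0.171900) → end (x,ẋ)=(-0.084949, 0.306156)
phase 2: p=0.1127, T=0.621, ωT=1.888275, cosh=3.379645, sinh=3.228313; start (x,ẋ)=(-0.084949, 0.306156) → end (x,ẋ)=(-0.230238, -0.905489)

x = -0.2302, ẋ = -0.9055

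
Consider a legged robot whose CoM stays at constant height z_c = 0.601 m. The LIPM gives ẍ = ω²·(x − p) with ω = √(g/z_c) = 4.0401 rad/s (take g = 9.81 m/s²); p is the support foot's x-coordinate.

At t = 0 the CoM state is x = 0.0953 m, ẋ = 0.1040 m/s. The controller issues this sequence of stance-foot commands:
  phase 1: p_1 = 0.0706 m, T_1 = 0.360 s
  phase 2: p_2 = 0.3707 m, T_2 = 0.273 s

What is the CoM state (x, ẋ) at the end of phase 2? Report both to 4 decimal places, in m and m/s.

phase 1: p=0.0706, T=0.360, ωT=1.454436, cosh=2.257800, sinh=2.024268; start (x,ẋ)=(0.095300, 0.104000) → end (x,ẋ)=(0.178476, 0.436814)
phase 2: p=0.3707, T=0.273, ωT=1.102947, cosh=1.672462, sinh=1.340571; start (x,ẋ)=(0.178476, 0.436814) → end (x,ẋ)=(0.194155, -0.310537)

x = 0.1942, ẋ = -0.3105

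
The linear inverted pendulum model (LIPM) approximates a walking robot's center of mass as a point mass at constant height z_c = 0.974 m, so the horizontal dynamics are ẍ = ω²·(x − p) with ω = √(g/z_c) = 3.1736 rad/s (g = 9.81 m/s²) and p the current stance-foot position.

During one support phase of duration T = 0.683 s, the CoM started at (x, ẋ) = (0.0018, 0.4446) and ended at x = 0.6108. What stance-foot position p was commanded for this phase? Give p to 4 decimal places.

ωT = 3.1736·0.683 = 2.167569; cosh(ωT) = 4.425736, sinh(ωT) = 4.311281
x(T) = p + (x₀−p)·cosh(ωT) + (ẋ₀/ω)·sinh(ωT) ⇒ p·(1 − cosh) = x(T) − x₀·cosh − (ẋ₀/ω)·sinh
numerator   = 0.6108 − (0.0018)·4.425736 − (0.4446/3.1736)·4.311281 = -0.001148
denominator = 1 − 4.425736 = -3.425736
p = -0.001148 / -3.425736 = 0.0003

p = 0.0003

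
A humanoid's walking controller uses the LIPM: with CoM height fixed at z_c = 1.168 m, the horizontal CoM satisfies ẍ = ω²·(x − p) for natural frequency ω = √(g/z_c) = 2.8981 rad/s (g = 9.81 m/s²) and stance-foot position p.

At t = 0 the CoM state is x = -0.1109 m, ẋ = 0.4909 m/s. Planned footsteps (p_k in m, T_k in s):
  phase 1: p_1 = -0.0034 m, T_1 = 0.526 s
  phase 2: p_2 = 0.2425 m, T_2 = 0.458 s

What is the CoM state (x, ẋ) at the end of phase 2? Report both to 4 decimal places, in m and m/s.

phase 1: p=-0.0034, T=0.526, ωT=1.524401, cosh=2.405071, sinh=2.187319; start (x,ẋ)=(-0.110900, 0.490900) → end (x,ẋ)=(0.108558, 0.499199)
phase 2: p=0.2425, T=0.458, ωT=1.327330, cosh=2.018073, sinh=1.752888; start (x,ẋ)=(0.108558, 0.499199) → end (x,ẋ)=(0.274131, 0.326989)

x = 0.2741, ẋ = 0.3270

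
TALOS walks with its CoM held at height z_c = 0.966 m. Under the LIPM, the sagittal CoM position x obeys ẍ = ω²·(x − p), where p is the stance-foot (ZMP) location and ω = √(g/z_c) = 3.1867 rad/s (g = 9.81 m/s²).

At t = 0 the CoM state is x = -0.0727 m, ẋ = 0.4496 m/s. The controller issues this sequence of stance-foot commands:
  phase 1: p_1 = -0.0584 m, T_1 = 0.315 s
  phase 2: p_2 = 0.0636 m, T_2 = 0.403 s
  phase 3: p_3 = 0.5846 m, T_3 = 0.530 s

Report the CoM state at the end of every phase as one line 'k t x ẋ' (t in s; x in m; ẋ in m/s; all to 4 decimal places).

phase 1: p=-0.0584, T=0.315, ωT=1.003810, cosh=1.547570, sinh=1.181090; start (x,ẋ)=(-0.072700, 0.449600) → end (x,ẋ)=(0.086105, 0.641965)
phase 2: p=0.0636, T=0.403, ωT=1.284240, cosh=1.944392, sinh=1.667531; start (x,ẋ)=(0.086105, 0.641965) → end (x,ẋ)=(0.443286, 1.367824)
phase 3: p=0.5846, T=0.530, ωT=1.688951, cosh=2.799256, sinh=2.614543; start (x,ẋ)=(0.443286, 1.367824) → end (x,ẋ)=(1.311263, 2.651494)

1 0.3150 0.0861 0.6420
2 0.7180 0.4433 1.3678
3 1.2480 1.3113 2.6515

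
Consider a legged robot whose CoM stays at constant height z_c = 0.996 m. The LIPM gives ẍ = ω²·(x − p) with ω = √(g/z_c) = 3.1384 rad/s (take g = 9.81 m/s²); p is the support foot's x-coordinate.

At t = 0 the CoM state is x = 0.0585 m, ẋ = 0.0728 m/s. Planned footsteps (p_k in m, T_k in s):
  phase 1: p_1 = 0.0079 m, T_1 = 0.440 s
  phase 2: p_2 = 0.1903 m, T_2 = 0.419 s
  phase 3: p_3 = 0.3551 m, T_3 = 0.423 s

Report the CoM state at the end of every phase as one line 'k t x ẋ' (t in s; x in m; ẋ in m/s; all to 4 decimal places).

1 0.4400 0.1581 0.4499
2 0.8590 0.3738 0.7239
3 1.2820 0.7973 1.5641

phase 1: p=0.0079, T=0.440, ωT=1.380896, cosh=2.114909, sinh=1.863556; start (x,ẋ)=(0.058500, 0.072800) → end (x,ẋ)=(0.158142, 0.449904)
phase 2: p=0.1903, T=0.419, ωT=1.314990, cosh=1.996595, sinh=1.728118; start (x,ẋ)=(0.158142, 0.449904) → end (x,ẋ)=(0.373828, 0.723868)
phase 3: p=0.3551, T=0.423, ωT=1.327543, cosh=2.018447, sinh=1.753319; start (x,ẋ)=(0.373828, 0.723868) → end (x,ẋ)=(0.797302, 1.564140)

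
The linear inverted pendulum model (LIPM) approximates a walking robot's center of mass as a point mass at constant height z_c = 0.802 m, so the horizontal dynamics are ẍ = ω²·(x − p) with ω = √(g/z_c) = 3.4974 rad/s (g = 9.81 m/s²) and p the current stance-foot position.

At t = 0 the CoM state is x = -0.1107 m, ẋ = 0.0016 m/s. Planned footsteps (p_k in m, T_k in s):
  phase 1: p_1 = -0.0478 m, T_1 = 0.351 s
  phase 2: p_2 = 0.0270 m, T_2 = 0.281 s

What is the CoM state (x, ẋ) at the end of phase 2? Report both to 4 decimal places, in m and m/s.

x = -0.3751, ẋ = -1.2841

phase 1: p=-0.0478, T=0.351, ωT=1.227587, cosh=1.852992, sinh=1.559993; start (x,ẋ)=(-0.110700, 0.001600) → end (x,ẋ)=(-0.163640, -0.340213)
phase 2: p=0.0270, T=0.281, ωT=0.982769, cosh=1.523059, sinh=1.148786; start (x,ẋ)=(-0.163640, -0.340213) → end (x,ẋ)=(-0.375104, -1.284109)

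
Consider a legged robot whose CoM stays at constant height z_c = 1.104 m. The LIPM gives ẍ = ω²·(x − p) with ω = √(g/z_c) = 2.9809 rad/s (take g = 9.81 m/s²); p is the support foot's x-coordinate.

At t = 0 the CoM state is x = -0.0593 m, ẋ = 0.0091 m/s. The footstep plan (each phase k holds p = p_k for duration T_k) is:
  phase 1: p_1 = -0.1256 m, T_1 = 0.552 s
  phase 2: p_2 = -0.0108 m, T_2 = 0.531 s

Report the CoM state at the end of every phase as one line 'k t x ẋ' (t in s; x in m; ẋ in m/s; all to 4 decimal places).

1 0.5520 0.0602 0.5176
2 1.0830 0.5743 1.8070

phase 1: p=-0.1256, T=0.552, ωT=1.645457, cosh=2.688151, sinh=2.495226; start (x,ẋ)=(-0.059300, 0.009100) → end (x,ẋ)=(0.060242, 0.517603)
phase 2: p=-0.0108, T=0.531, ωT=1.582858, cosh=2.537119, sinh=2.331732; start (x,ẋ)=(0.060242, 0.517603) → end (x,ẋ)=(0.574323, 1.807007)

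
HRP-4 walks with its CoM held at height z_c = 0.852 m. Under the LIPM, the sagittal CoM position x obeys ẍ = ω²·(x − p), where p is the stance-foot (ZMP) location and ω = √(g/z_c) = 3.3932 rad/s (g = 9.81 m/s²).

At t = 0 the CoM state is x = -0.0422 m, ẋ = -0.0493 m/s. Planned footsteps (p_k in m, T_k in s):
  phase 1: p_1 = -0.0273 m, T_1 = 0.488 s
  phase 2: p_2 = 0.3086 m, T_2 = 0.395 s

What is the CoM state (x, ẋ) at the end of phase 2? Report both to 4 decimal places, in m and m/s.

phase 1: p=-0.0273, T=0.488, ωT=1.655882, cosh=2.714310, sinh=2.523386; start (x,ẋ)=(-0.042200, -0.049300) → end (x,ẋ)=(-0.104406, -0.261395)
phase 2: p=0.3086, T=0.395, ωT=1.340314, cosh=2.041003, sinh=1.779240; start (x,ẋ)=(-0.104406, -0.261395) → end (x,ẋ)=(-0.671409, -3.026953)

x = -0.6714, ẋ = -3.0270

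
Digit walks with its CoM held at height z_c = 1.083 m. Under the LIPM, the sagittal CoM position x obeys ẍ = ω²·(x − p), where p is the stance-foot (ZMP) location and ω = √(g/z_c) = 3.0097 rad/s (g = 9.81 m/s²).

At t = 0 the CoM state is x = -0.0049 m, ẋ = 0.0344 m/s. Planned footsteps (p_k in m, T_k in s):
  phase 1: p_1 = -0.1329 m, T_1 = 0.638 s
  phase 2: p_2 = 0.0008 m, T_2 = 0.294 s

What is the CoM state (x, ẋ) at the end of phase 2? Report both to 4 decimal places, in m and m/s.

x = 0.9670, ẋ = 3.0529

phase 1: p=-0.1329, T=0.638, ωT=1.920189, cosh=3.484412, sinh=3.337833; start (x,ẋ)=(-0.004900, 0.034400) → end (x,ẋ)=(0.351255, 1.405736)
phase 2: p=0.0008, T=0.294, ωT=0.884852, cosh=1.417700, sinh=1.004925; start (x,ẋ)=(0.351255, 1.405736) → end (x,ẋ)=(0.967009, 3.052872)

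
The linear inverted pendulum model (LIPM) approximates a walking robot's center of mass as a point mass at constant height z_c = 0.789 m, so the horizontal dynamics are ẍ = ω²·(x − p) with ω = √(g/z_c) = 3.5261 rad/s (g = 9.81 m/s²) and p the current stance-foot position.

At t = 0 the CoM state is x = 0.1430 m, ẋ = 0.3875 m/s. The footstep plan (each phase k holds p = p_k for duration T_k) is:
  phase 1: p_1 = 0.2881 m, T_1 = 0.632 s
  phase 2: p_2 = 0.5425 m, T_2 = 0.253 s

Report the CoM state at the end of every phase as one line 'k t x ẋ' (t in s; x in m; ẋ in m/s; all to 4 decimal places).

1 0.6320 0.1109 -0.5279
2 0.8850 -0.2245 -2.2973

phase 1: p=0.2881, T=0.632, ωT=2.228495, cosh=4.696786, sinh=4.589096; start (x,ẋ)=(0.143000, 0.387500) → end (x,ẋ)=(0.110914, -0.527947)
phase 2: p=0.5425, T=0.253, ωT=0.892103, cosh=1.425025, sinh=1.015232; start (x,ẋ)=(0.110914, -0.527947) → end (x,ẋ)=(-0.224527, -2.297333)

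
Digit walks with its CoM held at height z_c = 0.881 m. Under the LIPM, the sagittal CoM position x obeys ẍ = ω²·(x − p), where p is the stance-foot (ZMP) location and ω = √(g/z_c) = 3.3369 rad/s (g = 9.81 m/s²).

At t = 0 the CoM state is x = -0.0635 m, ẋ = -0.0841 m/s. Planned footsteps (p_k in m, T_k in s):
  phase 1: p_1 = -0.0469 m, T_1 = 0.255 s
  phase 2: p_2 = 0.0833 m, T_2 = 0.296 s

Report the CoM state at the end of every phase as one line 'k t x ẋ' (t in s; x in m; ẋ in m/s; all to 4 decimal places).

phase 1: p=-0.0469, T=0.255, ωT=0.850909, cosh=1.384401, sinh=0.957375; start (x,ẋ)=(-0.063500, -0.084100) → end (x,ẋ)=(-0.094010, -0.169460)
phase 2: p=0.0833, T=0.296, ωT=0.987722, cosh=1.528768, sinh=1.156344; start (x,ẋ)=(-0.094010, -0.169460) → end (x,ẋ)=(-0.246489, -0.943233)

1 0.2550 -0.0940 -0.1695
2 0.5510 -0.2465 -0.9432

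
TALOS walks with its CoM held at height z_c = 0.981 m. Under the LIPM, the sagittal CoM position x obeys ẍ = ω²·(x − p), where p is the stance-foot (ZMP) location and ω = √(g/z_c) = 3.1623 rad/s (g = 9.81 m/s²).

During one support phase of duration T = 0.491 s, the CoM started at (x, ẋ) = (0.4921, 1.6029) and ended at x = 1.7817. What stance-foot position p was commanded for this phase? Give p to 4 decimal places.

ωT = 3.1623·0.491 = 1.552689; cosh(ωT) = 2.467918, sinh(ωT) = 2.256240
x(T) = p + (x₀−p)·cosh(ωT) + (ẋ₀/ω)·sinh(ωT) ⇒ p·(1 − cosh) = x(T) − x₀·cosh − (ẋ₀/ω)·sinh
numerator   = 1.7817 − (0.4921)·2.467918 − (1.6029/3.1623)·2.256240 = -0.576401
denominator = 1 − 2.467918 = -1.467918
p = -0.576401 / -1.467918 = 0.3927

p = 0.3927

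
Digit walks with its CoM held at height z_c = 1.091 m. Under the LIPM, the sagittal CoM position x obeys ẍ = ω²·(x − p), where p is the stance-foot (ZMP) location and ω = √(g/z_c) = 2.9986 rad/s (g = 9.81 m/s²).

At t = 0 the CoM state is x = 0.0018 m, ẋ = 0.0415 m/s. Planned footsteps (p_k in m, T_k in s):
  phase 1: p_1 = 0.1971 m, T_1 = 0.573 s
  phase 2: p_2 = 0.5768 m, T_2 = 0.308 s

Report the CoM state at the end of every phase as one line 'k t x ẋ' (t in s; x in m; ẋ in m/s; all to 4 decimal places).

phase 1: p=0.1971, T=0.573, ωT=1.718198, cosh=2.876931, sinh=2.697542; start (x,ẋ)=(0.001800, 0.041500) → end (x,ẋ)=(-0.327431, -1.460360)
phase 2: p=0.5768, T=0.308, ωT=0.923569, cosh=1.457680, sinh=1.060581; start (x,ẋ)=(-0.327431, -1.460360) → end (x,ẋ)=(-1.257798, -5.004427)

1 0.5730 -0.3274 -1.4604
2 0.8810 -1.2578 -5.0044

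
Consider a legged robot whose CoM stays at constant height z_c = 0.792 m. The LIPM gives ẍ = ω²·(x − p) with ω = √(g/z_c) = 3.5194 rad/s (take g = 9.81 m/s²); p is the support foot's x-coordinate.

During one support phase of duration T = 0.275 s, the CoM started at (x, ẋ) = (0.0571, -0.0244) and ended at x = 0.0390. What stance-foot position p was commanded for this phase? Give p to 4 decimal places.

ωT = 3.5194·0.275 = 0.967835; cosh(ωT) = 1.506072, sinh(ωT) = 1.126167
x(T) = p + (x₀−p)·cosh(ωT) + (ẋ₀/ω)·sinh(ωT) ⇒ p·(1 − cosh) = x(T) − x₀·cosh − (ẋ₀/ω)·sinh
numerator   = 0.0390 − (0.0571)·1.506072 − (-0.0244/3.5194)·1.126167 = -0.039189
denominator = 1 − 1.506072 = -0.506072
p = -0.039189 / -0.506072 = 0.0774

p = 0.0774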